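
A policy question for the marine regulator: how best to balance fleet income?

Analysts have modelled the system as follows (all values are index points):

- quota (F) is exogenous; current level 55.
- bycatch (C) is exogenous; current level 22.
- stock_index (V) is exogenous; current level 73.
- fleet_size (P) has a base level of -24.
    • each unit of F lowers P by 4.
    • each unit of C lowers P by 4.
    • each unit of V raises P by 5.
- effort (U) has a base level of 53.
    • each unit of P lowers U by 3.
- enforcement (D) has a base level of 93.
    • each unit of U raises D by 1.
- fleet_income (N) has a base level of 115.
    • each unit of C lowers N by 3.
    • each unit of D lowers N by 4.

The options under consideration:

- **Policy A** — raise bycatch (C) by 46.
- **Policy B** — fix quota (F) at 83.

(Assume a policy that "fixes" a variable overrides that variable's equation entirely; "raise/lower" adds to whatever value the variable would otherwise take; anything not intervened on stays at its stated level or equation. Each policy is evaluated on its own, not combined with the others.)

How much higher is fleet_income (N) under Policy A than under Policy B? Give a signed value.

Policy A (C + 46):
  F = 55
  C = 22 + 46 = 68
  V = 73
  P = -24 − 4·55 − 4·68 + 5·73 = -151
  U = 53 − 3·(-151) = 506
  D = 93 + 506 = 599
  N = 115 − 3·68 − 4·599 = -2485
Policy B (F := 83):
  F = 83
  C = 22
  V = 73
  P = -24 − 4·83 − 4·22 + 5·73 = -79
  U = 53 − 3·(-79) = 290
  D = 93 + 290 = 383
  N = 115 − 3·22 − 4·383 = -1483
N: -2485 − (-1483) = -1002

-1002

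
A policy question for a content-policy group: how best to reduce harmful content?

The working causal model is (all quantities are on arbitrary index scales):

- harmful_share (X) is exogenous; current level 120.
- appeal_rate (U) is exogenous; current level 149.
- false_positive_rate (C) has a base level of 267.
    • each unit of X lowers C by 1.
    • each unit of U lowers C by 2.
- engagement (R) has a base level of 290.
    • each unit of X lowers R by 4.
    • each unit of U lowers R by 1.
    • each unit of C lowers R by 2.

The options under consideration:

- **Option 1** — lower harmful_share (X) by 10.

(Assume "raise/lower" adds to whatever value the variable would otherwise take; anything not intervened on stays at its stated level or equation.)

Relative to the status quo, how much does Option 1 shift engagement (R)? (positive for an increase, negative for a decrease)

Baseline:
  X = 120
  U = 149
  C = 267 − 120 − 2·149 = -151
  R = 290 − 4·120 − 149 − 2·(-151) = -37
Option 1 (X − 10):
  X = 120 − 10 = 110
  U = 149
  C = 267 − 110 − 2·149 = -141
  R = 290 − 4·110 − 149 − 2·(-141) = -17
Change in R: -17 − (-37) = 20

20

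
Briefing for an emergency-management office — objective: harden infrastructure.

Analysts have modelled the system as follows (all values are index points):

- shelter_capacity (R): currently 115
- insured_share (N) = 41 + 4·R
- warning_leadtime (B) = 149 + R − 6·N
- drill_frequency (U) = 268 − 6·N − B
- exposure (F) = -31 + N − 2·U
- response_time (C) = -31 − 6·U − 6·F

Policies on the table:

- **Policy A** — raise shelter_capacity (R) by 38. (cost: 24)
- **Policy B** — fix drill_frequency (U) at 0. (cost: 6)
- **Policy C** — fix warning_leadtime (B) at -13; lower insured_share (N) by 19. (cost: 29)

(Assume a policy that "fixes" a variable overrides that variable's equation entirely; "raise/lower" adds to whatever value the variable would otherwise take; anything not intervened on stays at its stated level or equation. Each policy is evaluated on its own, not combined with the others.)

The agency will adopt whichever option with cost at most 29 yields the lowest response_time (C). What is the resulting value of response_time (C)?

Policy A (R + 38):
  R = 115 + 38 = 153
  N = 41 + 4·153 = 653
  B = 149 + 153 − 6·653 = -3616
  U = 268 − 6·653 − (-3616) = -34
  F = -31 + 653 − 2·(-34) = 690
  C = -31 − 6·(-34) − 6·690 = -3967
Policy B (U := 0):
  R = 115
  N = 41 + 4·115 = 501
  B = 149 + 115 − 6·501 = -2742
  U = 0
  F = -31 + 501 − 2·0 = 470
  C = -31 − 6·0 − 6·470 = -2851
Policy C (B := -13, N − 19):
  R = 115
  N = 41 + 4·115 (−19 from intervention) = 482
  B = -13
  U = 268 − 6·482 − (-13) = -2611
  F = -31 + 482 − 2·(-2611) = 5673
  C = -31 − 6·(-2611) − 6·5673 = -18403
Comparing — Policy A: C=-3967, Policy B: C=-2851, Policy C: C=-18403. Lowest is -18403 (Policy C).

-18403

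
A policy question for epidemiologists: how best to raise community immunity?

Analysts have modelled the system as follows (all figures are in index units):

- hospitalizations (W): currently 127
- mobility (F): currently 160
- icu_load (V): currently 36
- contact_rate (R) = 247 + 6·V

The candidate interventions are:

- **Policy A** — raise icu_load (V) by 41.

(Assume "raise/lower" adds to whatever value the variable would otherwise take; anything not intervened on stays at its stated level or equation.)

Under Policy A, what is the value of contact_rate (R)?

Policy A (V + 41):
  V = 36 + 41 = 77
  R = 247 + 6·77 = 709

709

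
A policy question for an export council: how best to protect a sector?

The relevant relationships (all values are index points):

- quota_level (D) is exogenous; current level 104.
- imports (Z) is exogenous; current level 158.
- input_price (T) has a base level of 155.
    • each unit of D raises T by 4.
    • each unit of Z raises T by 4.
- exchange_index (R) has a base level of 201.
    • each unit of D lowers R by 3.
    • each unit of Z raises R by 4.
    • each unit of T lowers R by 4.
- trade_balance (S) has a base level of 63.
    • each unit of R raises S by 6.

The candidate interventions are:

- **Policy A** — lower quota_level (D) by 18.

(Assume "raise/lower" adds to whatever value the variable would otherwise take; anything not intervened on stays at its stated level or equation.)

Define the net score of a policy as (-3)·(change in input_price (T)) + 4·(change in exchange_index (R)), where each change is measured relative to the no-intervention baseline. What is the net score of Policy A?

Baseline:
  D = 104
  Z = 158
  T = 155 + 4·104 + 4·158 = 1203
  R = 201 − 3·104 + 4·158 − 4·1203 = -4291
Policy A (D − 18):
  D = 104 − 18 = 86
  Z = 158
  T = 155 + 4·86 + 4·158 = 1131
  R = 201 − 3·86 + 4·158 − 4·1131 = -3949
ΔT = 1131 − 1203 = -72; ΔR = -3949 − (-4291) = 342
Score = (-3)·(-72) + 4·342 = 1584

1584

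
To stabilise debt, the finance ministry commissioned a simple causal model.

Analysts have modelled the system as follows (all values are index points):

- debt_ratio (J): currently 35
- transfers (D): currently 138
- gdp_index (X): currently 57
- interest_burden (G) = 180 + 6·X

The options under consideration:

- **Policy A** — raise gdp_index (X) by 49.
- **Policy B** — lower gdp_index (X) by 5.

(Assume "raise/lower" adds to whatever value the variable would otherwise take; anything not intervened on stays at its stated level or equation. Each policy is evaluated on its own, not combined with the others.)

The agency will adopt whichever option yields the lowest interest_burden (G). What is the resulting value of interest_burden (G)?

Policy A (X + 49):
  X = 57 + 49 = 106
  G = 180 + 6·106 = 816
Policy B (X − 5):
  X = 57 − 5 = 52
  G = 180 + 6·52 = 492
Comparing — Policy A: G=816, Policy B: G=492. Lowest is 492 (Policy B).

492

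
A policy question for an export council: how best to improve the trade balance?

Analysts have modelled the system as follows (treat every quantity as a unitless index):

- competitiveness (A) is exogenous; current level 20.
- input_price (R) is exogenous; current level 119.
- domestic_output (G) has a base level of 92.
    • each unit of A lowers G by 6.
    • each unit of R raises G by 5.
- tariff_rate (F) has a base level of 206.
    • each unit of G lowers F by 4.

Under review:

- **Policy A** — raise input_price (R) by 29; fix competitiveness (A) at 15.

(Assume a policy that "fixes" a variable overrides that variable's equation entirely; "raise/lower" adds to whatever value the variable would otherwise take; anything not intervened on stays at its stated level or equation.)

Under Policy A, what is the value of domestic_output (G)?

Policy A (R + 29, A := 15):
  A = 15
  R = 119 + 29 = 148
  G = 92 − 6·15 + 5·148 = 742

742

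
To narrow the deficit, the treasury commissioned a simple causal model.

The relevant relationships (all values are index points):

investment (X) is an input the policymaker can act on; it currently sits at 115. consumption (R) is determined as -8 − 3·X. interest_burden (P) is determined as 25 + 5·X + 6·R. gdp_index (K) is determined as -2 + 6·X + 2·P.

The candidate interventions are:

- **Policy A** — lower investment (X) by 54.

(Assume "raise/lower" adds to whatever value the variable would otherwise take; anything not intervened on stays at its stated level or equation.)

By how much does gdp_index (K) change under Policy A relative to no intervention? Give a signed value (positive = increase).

1080

Baseline:
  X = 115
  R = -8 − 3·115 = -353
  P = 25 + 5·115 + 6·(-353) = -1518
  K = -2 + 6·115 + 2·(-1518) = -2348
Policy A (X − 54):
  X = 115 − 54 = 61
  R = -8 − 3·61 = -191
  P = 25 + 5·61 + 6·(-191) = -816
  K = -2 + 6·61 + 2·(-816) = -1268
Change in K: -1268 − (-2348) = 1080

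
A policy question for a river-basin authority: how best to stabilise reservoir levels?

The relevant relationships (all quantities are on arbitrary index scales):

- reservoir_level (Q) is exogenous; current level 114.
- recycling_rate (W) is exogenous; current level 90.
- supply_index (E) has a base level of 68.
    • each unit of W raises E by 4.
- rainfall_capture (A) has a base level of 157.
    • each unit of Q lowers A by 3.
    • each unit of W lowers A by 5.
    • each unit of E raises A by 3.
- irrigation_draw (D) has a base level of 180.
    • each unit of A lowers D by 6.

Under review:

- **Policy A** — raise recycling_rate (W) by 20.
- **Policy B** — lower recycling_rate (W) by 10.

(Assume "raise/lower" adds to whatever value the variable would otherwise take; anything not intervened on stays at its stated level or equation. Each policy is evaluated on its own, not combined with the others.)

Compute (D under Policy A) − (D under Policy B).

-1260

Policy A (W + 20):
  Q = 114
  W = 90 + 20 = 110
  E = 68 + 4·110 = 508
  A = 157 − 3·114 − 5·110 + 3·508 = 789
  D = 180 − 6·789 = -4554
Policy B (W − 10):
  Q = 114
  W = 90 − 10 = 80
  E = 68 + 4·80 = 388
  A = 157 − 3·114 − 5·80 + 3·388 = 579
  D = 180 − 6·579 = -3294
D: -4554 − (-3294) = -1260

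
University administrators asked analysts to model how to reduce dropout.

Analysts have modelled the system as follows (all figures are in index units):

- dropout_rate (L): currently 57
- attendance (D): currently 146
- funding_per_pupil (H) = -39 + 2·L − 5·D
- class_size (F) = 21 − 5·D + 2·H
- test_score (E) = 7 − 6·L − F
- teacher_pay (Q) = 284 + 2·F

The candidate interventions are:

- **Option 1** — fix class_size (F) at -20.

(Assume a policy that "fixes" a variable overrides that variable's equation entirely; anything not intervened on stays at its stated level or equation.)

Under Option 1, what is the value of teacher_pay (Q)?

Option 1 (F := -20):
  L = 57
  D = 146
  H = -39 + 2·57 − 5·146 = -655
  F = -20
  Q = 284 + 2·(-20) = 244

244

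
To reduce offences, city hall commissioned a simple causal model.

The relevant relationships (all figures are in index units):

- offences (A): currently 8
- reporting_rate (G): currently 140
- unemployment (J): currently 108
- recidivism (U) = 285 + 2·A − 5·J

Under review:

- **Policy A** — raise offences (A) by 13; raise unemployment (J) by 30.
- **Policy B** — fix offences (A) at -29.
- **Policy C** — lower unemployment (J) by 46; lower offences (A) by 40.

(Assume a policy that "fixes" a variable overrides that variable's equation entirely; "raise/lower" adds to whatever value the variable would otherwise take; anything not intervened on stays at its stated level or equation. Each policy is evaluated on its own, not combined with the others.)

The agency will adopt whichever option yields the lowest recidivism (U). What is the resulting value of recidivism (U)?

Policy A (A + 13, J + 30):
  A = 8 + 13 = 21
  J = 108 + 30 = 138
  U = 285 + 2·21 − 5·138 = -363
Policy B (A := -29):
  A = -29
  J = 108
  U = 285 + 2·(-29) − 5·108 = -313
Policy C (J − 46, A − 40):
  A = 8 − 40 = -32
  J = 108 − 46 = 62
  U = 285 + 2·(-32) − 5·62 = -89
Comparing — Policy A: U=-363, Policy B: U=-313, Policy C: U=-89. Lowest is -363 (Policy A).

-363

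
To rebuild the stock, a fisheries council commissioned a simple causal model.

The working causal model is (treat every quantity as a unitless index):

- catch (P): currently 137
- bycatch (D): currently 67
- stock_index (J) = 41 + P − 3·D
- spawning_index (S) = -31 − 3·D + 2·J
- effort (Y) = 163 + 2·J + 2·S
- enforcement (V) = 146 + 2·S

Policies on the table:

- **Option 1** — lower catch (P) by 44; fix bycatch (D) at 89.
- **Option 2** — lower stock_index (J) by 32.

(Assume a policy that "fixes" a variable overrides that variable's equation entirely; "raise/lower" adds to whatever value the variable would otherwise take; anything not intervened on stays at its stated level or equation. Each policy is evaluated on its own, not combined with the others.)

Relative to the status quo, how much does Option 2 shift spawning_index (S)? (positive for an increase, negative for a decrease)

-64

Baseline:
  P = 137
  D = 67
  J = 41 + 137 − 3·67 = -23
  S = -31 − 3·67 + 2·(-23) = -278
Option 2 (J − 32):
  P = 137
  D = 67
  J = 41 + 137 − 3·67 (−32 from intervention) = -55
  S = -31 − 3·67 + 2·(-55) = -342
Change in S: -342 − (-278) = -64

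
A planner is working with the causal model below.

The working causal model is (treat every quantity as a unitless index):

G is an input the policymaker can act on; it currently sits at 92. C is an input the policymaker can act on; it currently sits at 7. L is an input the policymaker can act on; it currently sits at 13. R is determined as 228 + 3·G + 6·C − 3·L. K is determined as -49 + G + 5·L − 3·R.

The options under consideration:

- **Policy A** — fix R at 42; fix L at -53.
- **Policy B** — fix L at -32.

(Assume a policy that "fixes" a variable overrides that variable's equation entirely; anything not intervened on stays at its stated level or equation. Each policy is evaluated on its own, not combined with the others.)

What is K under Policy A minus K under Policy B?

Policy A (R := 42, L := -53):
  G = 92
  C = 7
  L = -53
  R = 42
  K = -49 + 92 + 5·(-53) − 3·42 = -348
Policy B (L := -32):
  G = 92
  C = 7
  L = -32
  R = 228 + 3·92 + 6·7 − 3·(-32) = 642
  K = -49 + 92 + 5·(-32) − 3·642 = -2043
K: -348 − (-2043) = 1695

1695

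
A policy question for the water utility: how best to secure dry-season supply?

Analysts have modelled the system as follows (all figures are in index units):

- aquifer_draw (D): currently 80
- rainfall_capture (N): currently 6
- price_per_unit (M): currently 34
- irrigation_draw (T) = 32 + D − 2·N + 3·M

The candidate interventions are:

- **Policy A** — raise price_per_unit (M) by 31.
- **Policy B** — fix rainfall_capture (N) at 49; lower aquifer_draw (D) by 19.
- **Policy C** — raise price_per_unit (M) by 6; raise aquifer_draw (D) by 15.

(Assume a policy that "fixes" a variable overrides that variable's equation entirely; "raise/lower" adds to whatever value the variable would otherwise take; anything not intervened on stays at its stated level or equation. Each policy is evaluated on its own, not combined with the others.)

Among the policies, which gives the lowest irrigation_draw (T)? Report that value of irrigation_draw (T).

97

Policy A (M + 31):
  D = 80
  N = 6
  M = 34 + 31 = 65
  T = 32 + 80 − 2·6 + 3·65 = 295
Policy B (N := 49, D − 19):
  D = 80 − 19 = 61
  N = 49
  M = 34
  T = 32 + 61 − 2·49 + 3·34 = 97
Policy C (M + 6, D + 15):
  D = 80 + 15 = 95
  N = 6
  M = 34 + 6 = 40
  T = 32 + 95 − 2·6 + 3·40 = 235
Comparing — Policy A: T=295, Policy B: T=97, Policy C: T=235. Lowest is 97 (Policy B).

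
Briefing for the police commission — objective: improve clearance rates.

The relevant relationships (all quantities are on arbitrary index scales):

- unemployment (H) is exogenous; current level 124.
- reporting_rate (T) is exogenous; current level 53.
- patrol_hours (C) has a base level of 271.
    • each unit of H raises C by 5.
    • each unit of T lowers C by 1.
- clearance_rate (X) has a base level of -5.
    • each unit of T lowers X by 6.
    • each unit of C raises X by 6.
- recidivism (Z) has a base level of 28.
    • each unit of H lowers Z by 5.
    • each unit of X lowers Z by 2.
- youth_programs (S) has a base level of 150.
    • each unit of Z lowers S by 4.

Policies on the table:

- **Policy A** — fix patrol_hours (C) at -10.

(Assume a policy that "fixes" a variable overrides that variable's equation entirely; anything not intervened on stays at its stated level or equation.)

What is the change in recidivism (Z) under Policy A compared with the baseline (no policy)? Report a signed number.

Baseline:
  H = 124
  T = 53
  C = 271 + 5·124 − 53 = 838
  X = -5 − 6·53 + 6·838 = 4705
  Z = 28 − 5·124 − 2·4705 = -10002
Policy A (C := -10):
  H = 124
  T = 53
  C = -10
  X = -5 − 6·53 + 6·(-10) = -383
  Z = 28 − 5·124 − 2·(-383) = 174
Change in Z: 174 − (-10002) = 10176

10176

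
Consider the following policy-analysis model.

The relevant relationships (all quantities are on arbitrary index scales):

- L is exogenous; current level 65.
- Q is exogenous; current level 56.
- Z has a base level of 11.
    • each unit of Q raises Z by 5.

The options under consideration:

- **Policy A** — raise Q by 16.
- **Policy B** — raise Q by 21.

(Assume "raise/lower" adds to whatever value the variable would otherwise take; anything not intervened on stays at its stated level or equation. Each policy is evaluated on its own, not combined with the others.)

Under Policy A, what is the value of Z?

371

Policy A (Q + 16):
  Q = 56 + 16 = 72
  Z = 11 + 5·72 = 371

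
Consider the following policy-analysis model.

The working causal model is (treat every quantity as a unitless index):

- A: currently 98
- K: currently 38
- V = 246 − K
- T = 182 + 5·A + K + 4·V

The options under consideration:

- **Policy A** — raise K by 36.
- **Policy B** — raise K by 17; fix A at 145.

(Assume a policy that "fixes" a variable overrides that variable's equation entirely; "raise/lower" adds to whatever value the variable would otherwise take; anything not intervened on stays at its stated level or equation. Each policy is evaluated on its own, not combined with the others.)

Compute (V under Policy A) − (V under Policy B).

Policy A (K + 36):
  K = 38 + 36 = 74
  V = 246 − 74 = 172
Policy B (K + 17, A := 145):
  K = 38 + 17 = 55
  V = 246 − 55 = 191
V: 172 − 191 = -19

-19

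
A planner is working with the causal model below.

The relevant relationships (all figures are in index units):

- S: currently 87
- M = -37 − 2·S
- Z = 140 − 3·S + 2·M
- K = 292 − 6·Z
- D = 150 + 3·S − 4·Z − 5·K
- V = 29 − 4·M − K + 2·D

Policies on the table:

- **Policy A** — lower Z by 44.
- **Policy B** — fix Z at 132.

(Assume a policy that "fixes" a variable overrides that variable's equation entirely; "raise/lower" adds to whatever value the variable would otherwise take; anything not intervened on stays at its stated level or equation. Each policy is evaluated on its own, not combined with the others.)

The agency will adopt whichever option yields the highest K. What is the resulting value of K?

3814

Policy A (Z − 44):
  S = 87
  M = -37 − 2·87 = -211
  Z = 140 − 3·87 + 2·(-211) (−44 from intervention) = -587
  K = 292 − 6·(-587) = 3814
Policy B (Z := 132):
  S = 87
  M = -37 − 2·87 = -211
  Z = 132
  K = 292 − 6·132 = -500
Comparing — Policy A: K=3814, Policy B: K=-500. Highest is 3814 (Policy A).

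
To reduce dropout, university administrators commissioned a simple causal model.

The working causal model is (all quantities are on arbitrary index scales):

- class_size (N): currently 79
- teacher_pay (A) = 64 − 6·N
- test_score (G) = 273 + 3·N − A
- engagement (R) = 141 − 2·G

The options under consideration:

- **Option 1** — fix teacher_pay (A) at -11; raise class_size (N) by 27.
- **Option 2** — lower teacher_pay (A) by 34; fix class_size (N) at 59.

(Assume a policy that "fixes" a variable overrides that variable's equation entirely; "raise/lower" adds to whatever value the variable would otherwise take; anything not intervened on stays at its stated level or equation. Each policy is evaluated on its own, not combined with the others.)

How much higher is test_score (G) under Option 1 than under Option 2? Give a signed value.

-172

Option 1 (A := -11, N + 27):
  N = 79 + 27 = 106
  A = -11
  G = 273 + 3·106 − (-11) = 602
Option 2 (A − 34, N := 59):
  N = 59
  A = 64 − 6·59 (−34 from intervention) = -324
  G = 273 + 3·59 − (-324) = 774
G: 602 − 774 = -172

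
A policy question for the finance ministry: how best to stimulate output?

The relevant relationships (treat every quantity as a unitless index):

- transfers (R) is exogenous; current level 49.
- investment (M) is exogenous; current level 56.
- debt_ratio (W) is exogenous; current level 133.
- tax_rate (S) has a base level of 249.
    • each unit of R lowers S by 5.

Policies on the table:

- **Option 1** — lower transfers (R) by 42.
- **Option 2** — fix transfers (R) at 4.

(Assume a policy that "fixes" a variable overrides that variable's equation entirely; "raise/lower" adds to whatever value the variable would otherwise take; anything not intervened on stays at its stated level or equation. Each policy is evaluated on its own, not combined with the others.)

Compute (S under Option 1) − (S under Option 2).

-15

Option 1 (R − 42):
  R = 49 − 42 = 7
  S = 249 − 5·7 = 214
Option 2 (R := 4):
  R = 4
  S = 249 − 5·4 = 229
S: 214 − 229 = -15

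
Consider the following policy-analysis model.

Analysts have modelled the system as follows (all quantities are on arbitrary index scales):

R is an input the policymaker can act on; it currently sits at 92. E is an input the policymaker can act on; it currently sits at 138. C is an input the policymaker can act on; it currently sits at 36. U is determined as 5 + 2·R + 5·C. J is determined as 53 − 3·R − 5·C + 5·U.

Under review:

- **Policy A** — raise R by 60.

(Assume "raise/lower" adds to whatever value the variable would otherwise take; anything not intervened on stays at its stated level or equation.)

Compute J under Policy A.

1862

Policy A (R + 60):
  R = 92 + 60 = 152
  C = 36
  U = 5 + 2·152 + 5·36 = 489
  J = 53 − 3·152 − 5·36 + 5·489 = 1862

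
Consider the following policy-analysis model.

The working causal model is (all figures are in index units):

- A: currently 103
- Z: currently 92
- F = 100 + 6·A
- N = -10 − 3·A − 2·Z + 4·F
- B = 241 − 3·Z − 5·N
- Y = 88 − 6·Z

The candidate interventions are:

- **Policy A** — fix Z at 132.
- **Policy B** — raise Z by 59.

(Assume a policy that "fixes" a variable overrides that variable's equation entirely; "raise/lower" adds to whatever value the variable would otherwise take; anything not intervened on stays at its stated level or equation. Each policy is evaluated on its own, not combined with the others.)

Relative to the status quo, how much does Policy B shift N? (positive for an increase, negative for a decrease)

Baseline:
  A = 103
  Z = 92
  F = 100 + 6·103 = 718
  N = -10 − 3·103 − 2·92 + 4·718 = 2369
Policy B (Z + 59):
  A = 103
  Z = 92 + 59 = 151
  F = 100 + 6·103 = 718
  N = -10 − 3·103 − 2·151 + 4·718 = 2251
Change in N: 2251 − 2369 = -118

-118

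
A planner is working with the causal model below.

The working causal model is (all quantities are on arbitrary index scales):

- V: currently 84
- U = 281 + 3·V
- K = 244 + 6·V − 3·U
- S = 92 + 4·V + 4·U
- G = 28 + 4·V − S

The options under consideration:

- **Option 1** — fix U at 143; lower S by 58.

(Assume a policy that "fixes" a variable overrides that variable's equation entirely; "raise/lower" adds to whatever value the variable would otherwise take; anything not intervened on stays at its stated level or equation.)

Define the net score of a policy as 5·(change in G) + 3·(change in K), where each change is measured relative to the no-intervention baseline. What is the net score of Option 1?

Baseline:
  V = 84
  U = 281 + 3·84 = 533
  K = 244 + 6·84 − 3·533 = -851
  S = 92 + 4·84 + 4·533 = 2560
  G = 28 + 4·84 − 2560 = -2196
Option 1 (U := 143, S − 58):
  V = 84
  U = 143
  K = 244 + 6·84 − 3·143 = 319
  S = 92 + 4·84 + 4·143 (−58 from intervention) = 942
  G = 28 + 4·84 − 942 = -578
ΔG = -578 − (-2196) = 1618; ΔK = 319 − (-851) = 1170
Score = 5·1618 + 3·1170 = 11600

11600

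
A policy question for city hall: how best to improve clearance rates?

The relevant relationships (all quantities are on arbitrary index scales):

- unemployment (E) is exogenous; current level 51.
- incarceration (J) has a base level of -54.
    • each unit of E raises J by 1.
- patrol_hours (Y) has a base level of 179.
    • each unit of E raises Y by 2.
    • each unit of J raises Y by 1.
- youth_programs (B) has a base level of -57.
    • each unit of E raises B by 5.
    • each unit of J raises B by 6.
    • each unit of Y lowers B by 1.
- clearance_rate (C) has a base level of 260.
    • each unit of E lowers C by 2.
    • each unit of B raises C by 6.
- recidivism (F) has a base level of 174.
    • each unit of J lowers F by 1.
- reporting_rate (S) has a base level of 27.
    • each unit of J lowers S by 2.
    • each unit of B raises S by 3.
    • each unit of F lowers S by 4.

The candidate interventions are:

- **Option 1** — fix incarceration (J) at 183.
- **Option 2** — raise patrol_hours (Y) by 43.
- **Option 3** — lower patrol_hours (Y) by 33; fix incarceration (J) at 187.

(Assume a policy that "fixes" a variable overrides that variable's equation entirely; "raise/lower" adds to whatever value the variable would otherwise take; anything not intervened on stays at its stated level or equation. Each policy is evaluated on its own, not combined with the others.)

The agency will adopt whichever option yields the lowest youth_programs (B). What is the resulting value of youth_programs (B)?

-141

Option 1 (J := 183):
  E = 51
  J = 183
  Y = 179 + 2·51 + 183 = 464
  B = -57 + 5·51 + 6·183 − 464 = 832
Option 2 (Y + 43):
  E = 51
  J = -54 + 51 = -3
  Y = 179 + 2·51 + (-3) (+43 from intervention) = 321
  B = -57 + 5·51 + 6·(-3) − 321 = -141
Option 3 (Y − 33, J := 187):
  E = 51
  J = 187
  Y = 179 + 2·51 + 187 (−33 from intervention) = 435
  B = -57 + 5·51 + 6·187 − 435 = 885
Comparing — Option 1: B=832, Option 2: B=-141, Option 3: B=885. Lowest is -141 (Option 2).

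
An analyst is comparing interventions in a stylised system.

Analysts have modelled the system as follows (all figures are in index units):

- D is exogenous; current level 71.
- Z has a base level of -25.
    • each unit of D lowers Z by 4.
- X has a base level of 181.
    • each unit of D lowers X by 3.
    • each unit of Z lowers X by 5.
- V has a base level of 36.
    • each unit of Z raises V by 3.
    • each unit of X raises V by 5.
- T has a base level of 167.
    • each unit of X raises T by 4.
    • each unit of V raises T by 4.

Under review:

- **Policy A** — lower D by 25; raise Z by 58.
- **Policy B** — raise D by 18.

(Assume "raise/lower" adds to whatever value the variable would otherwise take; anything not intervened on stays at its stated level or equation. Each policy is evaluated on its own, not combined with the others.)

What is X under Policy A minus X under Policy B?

-1021

Policy A (D − 25, Z + 58):
  D = 71 − 25 = 46
  Z = -25 − 4·46 (+58 from intervention) = -151
  X = 181 − 3·46 − 5·(-151) = 798
Policy B (D + 18):
  D = 71 + 18 = 89
  Z = -25 − 4·89 = -381
  X = 181 − 3·89 − 5·(-381) = 1819
X: 798 − 1819 = -1021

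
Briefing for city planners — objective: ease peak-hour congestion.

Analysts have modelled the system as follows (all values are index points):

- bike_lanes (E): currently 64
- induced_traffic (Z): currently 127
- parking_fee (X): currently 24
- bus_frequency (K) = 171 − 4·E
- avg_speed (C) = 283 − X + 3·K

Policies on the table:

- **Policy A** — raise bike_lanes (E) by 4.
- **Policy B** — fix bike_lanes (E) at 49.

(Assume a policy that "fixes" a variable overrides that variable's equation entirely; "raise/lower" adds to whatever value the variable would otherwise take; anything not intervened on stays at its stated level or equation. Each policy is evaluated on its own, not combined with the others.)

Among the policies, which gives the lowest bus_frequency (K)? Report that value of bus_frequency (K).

-101

Policy A (E + 4):
  E = 64 + 4 = 68
  K = 171 − 4·68 = -101
Policy B (E := 49):
  E = 49
  K = 171 − 4·49 = -25
Comparing — Policy A: K=-101, Policy B: K=-25. Lowest is -101 (Policy A).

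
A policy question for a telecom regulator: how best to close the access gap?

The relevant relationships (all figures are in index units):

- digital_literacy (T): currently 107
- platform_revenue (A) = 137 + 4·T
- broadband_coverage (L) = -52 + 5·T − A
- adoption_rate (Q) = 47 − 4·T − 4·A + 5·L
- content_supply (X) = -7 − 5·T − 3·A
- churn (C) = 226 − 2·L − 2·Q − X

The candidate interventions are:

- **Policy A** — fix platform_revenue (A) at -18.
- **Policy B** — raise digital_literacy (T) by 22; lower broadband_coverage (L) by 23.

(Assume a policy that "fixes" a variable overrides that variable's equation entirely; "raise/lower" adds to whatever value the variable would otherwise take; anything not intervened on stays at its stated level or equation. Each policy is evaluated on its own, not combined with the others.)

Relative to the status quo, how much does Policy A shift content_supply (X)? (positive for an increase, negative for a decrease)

Baseline:
  T = 107
  A = 137 + 4·107 = 565
  X = -7 − 5·107 − 3·565 = -2237
Policy A (A := -18):
  T = 107
  A = -18
  X = -7 − 5·107 − 3·(-18) = -488
Change in X: -488 − (-2237) = 1749

1749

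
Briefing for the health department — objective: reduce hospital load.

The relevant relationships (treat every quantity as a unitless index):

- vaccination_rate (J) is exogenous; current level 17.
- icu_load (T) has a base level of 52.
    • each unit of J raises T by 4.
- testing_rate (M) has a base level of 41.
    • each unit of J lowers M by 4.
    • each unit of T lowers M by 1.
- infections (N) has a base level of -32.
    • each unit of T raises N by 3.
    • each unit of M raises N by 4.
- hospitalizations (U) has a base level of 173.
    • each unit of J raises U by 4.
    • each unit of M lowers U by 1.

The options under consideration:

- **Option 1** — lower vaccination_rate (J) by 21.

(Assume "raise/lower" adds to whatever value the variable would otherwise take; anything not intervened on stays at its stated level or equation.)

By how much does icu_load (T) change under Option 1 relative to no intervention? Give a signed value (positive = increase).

-84

Baseline:
  J = 17
  T = 52 + 4·17 = 120
Option 1 (J − 21):
  J = 17 − 21 = -4
  T = 52 + 4·(-4) = 36
Change in T: 36 − 120 = -84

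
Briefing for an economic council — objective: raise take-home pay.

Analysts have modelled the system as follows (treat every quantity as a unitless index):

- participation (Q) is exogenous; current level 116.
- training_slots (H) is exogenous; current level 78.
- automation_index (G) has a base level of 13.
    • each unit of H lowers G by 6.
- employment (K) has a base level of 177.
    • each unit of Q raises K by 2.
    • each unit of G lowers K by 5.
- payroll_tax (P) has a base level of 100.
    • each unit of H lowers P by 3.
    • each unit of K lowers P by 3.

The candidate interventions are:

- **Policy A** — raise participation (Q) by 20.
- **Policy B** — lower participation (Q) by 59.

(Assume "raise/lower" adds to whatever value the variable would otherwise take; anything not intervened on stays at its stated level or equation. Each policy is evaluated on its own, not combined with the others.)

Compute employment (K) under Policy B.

Policy B (Q − 59):
  Q = 116 − 59 = 57
  H = 78
  G = 13 − 6·78 = -455
  K = 177 + 2·57 − 5·(-455) = 2566

2566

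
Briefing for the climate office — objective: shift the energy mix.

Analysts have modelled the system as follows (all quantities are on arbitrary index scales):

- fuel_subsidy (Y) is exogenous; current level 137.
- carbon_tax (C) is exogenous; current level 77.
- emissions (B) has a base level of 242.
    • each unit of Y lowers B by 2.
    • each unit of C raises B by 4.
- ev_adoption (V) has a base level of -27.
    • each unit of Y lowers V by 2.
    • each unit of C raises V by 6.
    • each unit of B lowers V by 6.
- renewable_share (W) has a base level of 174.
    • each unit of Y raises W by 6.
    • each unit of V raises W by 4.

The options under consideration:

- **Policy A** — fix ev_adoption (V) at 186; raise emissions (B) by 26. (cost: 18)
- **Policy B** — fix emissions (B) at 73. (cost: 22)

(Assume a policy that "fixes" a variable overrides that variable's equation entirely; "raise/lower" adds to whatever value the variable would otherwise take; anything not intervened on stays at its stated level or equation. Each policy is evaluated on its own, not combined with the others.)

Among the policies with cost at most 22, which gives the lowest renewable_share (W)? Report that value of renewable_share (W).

Policy A (V := 186, B + 26):
  Y = 137
  C = 77
  B = 242 − 2·137 + 4·77 (+26 from intervention) = 302
  V = 186
  W = 174 + 6·137 + 4·186 = 1740
Policy B (B := 73):
  Y = 137
  C = 77
  B = 73
  V = -27 − 2·137 + 6·77 − 6·73 = -277
  W = 174 + 6·137 + 4·(-277) = -112
Comparing — Policy A: W=1740, Policy B: W=-112. Lowest is -112 (Policy B).

-112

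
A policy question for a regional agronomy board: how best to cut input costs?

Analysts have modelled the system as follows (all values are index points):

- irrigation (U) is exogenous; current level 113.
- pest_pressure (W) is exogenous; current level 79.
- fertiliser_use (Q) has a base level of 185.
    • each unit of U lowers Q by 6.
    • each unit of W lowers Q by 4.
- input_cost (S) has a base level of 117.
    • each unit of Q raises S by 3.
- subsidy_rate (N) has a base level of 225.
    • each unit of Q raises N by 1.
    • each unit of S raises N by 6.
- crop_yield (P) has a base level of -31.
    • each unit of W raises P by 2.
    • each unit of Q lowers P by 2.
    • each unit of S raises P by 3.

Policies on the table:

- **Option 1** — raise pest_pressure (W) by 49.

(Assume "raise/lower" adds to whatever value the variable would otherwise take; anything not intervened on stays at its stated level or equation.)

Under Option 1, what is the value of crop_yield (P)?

Option 1 (W + 49):
  U = 113
  W = 79 + 49 = 128
  Q = 185 − 6·113 − 4·128 = -1005
  S = 117 + 3·(-1005) = -2898
  P = -31 + 2·128 − 2·(-1005) + 3·(-2898) = -6459

-6459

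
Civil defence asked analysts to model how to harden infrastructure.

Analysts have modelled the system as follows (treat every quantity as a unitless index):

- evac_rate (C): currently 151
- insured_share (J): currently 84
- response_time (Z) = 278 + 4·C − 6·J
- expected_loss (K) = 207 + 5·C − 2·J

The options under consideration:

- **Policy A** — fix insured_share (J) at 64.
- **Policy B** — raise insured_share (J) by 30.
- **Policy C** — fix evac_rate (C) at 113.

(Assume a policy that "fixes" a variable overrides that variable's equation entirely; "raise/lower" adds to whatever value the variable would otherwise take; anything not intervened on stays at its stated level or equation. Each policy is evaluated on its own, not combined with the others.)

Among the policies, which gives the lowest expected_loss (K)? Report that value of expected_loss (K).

Policy A (J := 64):
  C = 151
  J = 64
  K = 207 + 5·151 − 2·64 = 834
Policy B (J + 30):
  C = 151
  J = 84 + 30 = 114
  K = 207 + 5·151 − 2·114 = 734
Policy C (C := 113):
  C = 113
  J = 84
  K = 207 + 5·113 − 2·84 = 604
Comparing — Policy A: K=834, Policy B: K=734, Policy C: K=604. Lowest is 604 (Policy C).

604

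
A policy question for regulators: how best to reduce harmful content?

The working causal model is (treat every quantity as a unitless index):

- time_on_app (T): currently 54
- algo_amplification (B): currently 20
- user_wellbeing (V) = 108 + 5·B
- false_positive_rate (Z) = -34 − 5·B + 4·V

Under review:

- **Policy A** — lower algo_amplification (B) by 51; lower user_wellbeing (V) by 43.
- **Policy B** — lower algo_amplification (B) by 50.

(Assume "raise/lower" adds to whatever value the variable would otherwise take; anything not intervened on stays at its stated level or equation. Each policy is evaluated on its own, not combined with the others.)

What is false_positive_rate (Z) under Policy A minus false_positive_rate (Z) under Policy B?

Policy A (B − 51, V − 43):
  B = 20 − 51 = -31
  V = 108 + 5·(-31) (−43 from intervention) = -90
  Z = -34 − 5·(-31) + 4·(-90) = -239
Policy B (B − 50):
  B = 20 − 50 = -30
  V = 108 + 5·(-30) = -42
  Z = -34 − 5·(-30) + 4·(-42) = -52
Z: -239 − (-52) = -187

-187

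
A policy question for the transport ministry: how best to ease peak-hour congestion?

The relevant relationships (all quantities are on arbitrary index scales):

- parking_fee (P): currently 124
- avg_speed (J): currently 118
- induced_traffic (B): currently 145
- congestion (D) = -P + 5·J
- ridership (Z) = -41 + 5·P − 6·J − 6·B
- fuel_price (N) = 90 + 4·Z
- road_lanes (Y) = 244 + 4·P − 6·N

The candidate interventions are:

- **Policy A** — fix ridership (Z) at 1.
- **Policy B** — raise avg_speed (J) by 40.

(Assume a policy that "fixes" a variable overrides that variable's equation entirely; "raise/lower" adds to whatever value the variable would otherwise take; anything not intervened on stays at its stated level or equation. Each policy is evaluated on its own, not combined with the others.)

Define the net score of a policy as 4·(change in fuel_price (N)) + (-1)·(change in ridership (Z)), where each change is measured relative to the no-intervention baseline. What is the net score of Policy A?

15000

Baseline:
  P = 124
  J = 118
  B = 145
  Z = -41 + 5·124 − 6·118 − 6·145 = -999
  N = 90 + 4·(-999) = -3906
Policy A (Z := 1):
  P = 124
  J = 118
  B = 145
  Z = 1
  N = 90 + 4·1 = 94
ΔN = 94 − (-3906) = 4000; ΔZ = 1 − (-999) = 1000
Score = 4·4000 + (-1)·1000 = 15000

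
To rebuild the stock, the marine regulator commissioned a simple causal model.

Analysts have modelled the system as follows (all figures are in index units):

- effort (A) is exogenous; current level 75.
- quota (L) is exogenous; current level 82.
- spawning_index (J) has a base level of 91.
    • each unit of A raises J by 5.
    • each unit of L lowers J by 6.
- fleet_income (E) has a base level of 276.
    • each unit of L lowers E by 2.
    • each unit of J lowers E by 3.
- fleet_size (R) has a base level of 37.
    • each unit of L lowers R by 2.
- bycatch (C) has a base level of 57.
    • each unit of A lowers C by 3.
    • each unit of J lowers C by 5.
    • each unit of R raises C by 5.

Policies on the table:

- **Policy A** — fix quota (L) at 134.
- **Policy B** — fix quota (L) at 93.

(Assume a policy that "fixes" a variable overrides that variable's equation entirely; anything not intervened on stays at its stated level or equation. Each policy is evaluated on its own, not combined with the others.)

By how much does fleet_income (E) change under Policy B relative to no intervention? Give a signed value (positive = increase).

Baseline:
  A = 75
  L = 82
  J = 91 + 5·75 − 6·82 = -26
  E = 276 − 2·82 − 3·(-26) = 190
Policy B (L := 93):
  A = 75
  L = 93
  J = 91 + 5·75 − 6·93 = -92
  E = 276 − 2·93 − 3·(-92) = 366
Change in E: 366 − 190 = 176

176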